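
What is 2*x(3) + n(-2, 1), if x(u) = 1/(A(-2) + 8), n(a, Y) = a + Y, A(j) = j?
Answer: -2/3 ≈ -0.66667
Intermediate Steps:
n(a, Y) = Y + a
x(u) = 1/6 (x(u) = 1/(-2 + 8) = 1/6)
2*x(3) + n(-2, 1) = 2*(1/6) + (1 - 2) = 1/3 - 1 = -2/3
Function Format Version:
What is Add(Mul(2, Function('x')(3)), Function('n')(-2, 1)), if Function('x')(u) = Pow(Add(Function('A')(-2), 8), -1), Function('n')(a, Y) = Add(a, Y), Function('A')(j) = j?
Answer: Rational(-2, 3) ≈ -0.66667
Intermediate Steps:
Function('n')(a, Y) = Add(Y, a)
Function('x')(u) = Rational(1, 6) (Function('x')(u) = Pow(Add(-2, 8), -1) = Pow(6, -1) = Rational(1, 6))
Add(Mul(2, Function('x')(3)), Function('n')(-2, 1)) = Add(Mul(2, Rational(1, 6)), Add(1, -2)) = Add(Rational(1, 3), -1) = Rational(-2, 3)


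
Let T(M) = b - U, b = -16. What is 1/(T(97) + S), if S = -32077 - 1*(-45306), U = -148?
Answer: 1/13361 ≈ 7.4845e-5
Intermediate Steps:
S = 13229 (S = -32077 + 45306 = 13229)
T(M) = 132 (T(M) = -16 - 1*(-148) = -16 + 148 = 132)
1/(T(97) + S) = 1/(132 + 13229) = 1/13361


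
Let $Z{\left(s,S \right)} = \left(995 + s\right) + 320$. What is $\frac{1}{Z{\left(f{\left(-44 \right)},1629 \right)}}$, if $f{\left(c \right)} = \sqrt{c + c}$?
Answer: $\frac{1315}{1729313} - \frac{2 i \sqrt{22}}{1729313} \approx 0.00076042 - 5.4246 \cdot 10^{-6} i$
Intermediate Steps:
$f{\left(c \right)} = \sqrt{2} \sqrt{c}$ ($f{\left(c \right)} = \sqrt{2 c} = \sqrt{2} \sqrt{c}$)
$Z{\left(s,S \right)} = 1315 + s$
$\frac{1}{Z{\left(f{\left(-44 \right)},1629 \right)}} = \frac{1}{1315 + \sqrt{2} \sqrt{-44}} = \frac{1}{1315 + \sqrt{2} \cdot 2 i \sqrt{11}} = \frac{1}{1315 + 2 i \sqrt{22}}$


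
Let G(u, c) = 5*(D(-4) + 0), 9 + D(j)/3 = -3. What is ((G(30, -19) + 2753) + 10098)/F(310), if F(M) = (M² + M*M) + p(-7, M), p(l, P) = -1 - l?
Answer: 12671/192206 ≈ 0.065924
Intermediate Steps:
D(j) = -36 (D(j) = -27 + 3*(-3) = -27 - 9 = -36)
G(u, c) = -180 (G(u, c) = 5*(-36 + 0) = 5*(-36) = -180)
F(M) = 6 + 2*M² (F(M) = (M² + M*M) + (-1 - 1*(-7)) = (M² + M²) + (-1 + 7) = 2*M² + 6 = 6 + 2*M²)
((G(30, -19) + 2753) + 10098)/F(310) = ((-180 + 2753) + 10098)/(6 + 2*310²) = (2573 + 10098)/(6 + 2*96100) = 12671/(6 + 192200) = 12671/192206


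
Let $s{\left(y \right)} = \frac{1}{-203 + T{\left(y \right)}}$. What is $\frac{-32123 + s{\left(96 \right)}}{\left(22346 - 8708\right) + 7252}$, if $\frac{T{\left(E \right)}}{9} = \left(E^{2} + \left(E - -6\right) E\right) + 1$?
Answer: $- \frac{5489113993}{3569641420} \approx -1.5377$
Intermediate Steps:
$T{\left(E \right)} = 9 + 9 E^{2} + 9 E \left(6 + E\right)$ ($T{\left(E \right)} = 9 \left(\left(E^{2} + \left(E - -6\right) E\right) + 1\right) = 9 \left(\left(E^{2} + \left(E + 6\right) E\right) + 1\right) = 9 \left(\left(E^{2} + \left(6 + E\right) E\right) + 1\right) = 9 \left(\left(E^{2} + E \left(6 + E\right)\right) + 1\right) = 9 \left(1 + E^{2} + E \left(6 + E\right)\right) = 9 + 9 E^{2} + 9 E \left(6 + E\right)$)
$s{\left(y \right)} = \frac{1}{-194 + 18 y^{2} + 54 y}$ ($s{\left(y \right)} = \frac{1}{-203 + \left(9 + 18 y^{2} + 54 y\right)} = \frac{1}{-194 + 18 y^{2} + 54 y}$)
$\frac{-32123 + s{\left(96 \right)}}{\left(22346 - 8708\right) + 7252} = \frac{-32123 + \frac{1}{2 \left(-97 + 9 \cdot 96^{2} + 27 \cdot 96\right)}}{\left(22346 - 8708\right) + 7252} = \frac{-32123 + \frac{1}{2 \left(-97 + 9 \cdot 9216 + 2592\right)}}{\left(22346 - 8708\right) + 7252} = \frac{-32123 + \frac{1}{2 \left(-97 + 82944 + 2592\right)}}{13638 + 7252} = \frac{-32123 + \frac{1}{2 \cdot 85439}}{20890} = \left(-32123 + \frac{1}{2} \cdot \frac{1}{85439}\right) \frac{1}{20890} = \left(-32123 + \frac{1}{170878}\right) \frac{1}{20890} = \left(- \frac{5489113993}{170878}\right) \frac{1}{20890} = - \frac{5489113993}{3569641420}$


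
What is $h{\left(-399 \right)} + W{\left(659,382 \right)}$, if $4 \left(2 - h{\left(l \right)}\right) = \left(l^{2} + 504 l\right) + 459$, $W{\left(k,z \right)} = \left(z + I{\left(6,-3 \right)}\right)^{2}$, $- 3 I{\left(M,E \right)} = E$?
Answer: $157050$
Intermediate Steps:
$I{\left(M,E \right)} = - \frac{E}{3}$
$W{\left(k,z \right)} = \left(1 + z\right)^{2}$ ($W{\left(k,z \right)} = \left(z - -1\right)^{2} = \left(z + 1\right)^{2} = \left(1 + z\right)^{2}$)
$h{\left(l \right)} = - \frac{451}{4} - 126 l - \frac{l^{2}}{4}$ ($h{\left(l \right)} = 2 - \frac{\left(l^{2} + 504 l\right) + 459}{4} = 2 - \frac{459 + l^{2} + 504 l}{4} = 2 - \left(\frac{459}{4} + 126 l + \frac{l^{2}}{4}\right) = - \frac{451}{4} - 126 l - \frac{l^{2}}{4}$)
$h{\left(-399 \right)} + W{\left(659,382 \right)} = \left(- \frac{451}{4} - -50274 - \frac{\left(-399\right)^{2}}{4}\right) + \left(1 + 382\right)^{2} = \left(- \frac{451}{4} + 50274 - \frac{159201}{4}\right) + 383^{2} = \left(- \frac{451}{4} + 50274 - \frac{159201}{4}\right) + 146689 = 10361 + 146689 = 157050$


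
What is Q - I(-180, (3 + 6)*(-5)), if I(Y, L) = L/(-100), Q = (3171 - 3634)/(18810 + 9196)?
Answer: -130657/280060 ≈ -0.46653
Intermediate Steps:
Q = -463/28006 ≈ -0.016532
I(Y, L) = -L/100 (I(Y, L) = L*(-1/100) = -L/100)
Q - I(-180, (3 + 6)*(-5)) = -463/28006 - (-1)*(3 + 6)*(-5)/100 = -463/28006 - (-1)*9*(-5)/100 = -463/28006 - (-1)*(-45)/100 = -463/28006 - 1*9/20 = -463/28006 - 9/20 = -130657/280060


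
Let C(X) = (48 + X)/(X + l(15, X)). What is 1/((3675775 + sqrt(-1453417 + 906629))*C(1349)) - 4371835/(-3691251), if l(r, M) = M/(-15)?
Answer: 9168865586825600775005/7741503798683340858579 - 642124*I*sqrt(473)/283129760837789415 ≈ 1.1844 - 4.9325e-11*I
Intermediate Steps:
l(r, M) = -M/15 (l(r, M) = M*(-1/15) = -M/15)
C(X) = 15*(48 + X)/(14*X) (C(X) = (48 + X)/(X - X/15) = (48 + X)/((14*X/15)) = (48 + X)*(15/(14*X)) = 15*(48 + X)/(14*X))
1/((3675775 + sqrt(-1453417 + 906629))*C(1349)) - 4371835/(-3691251) = 1/((3675775 + sqrt(-1453417 + 906629))*(((15/14)*(48 + 1349)/1349))) - 4371835/(-3691251) = 1/((3675775 + sqrt(-546788))*(((15/14)*(1/1349)*1397))) - 4371835*(-1/3691251) = 1/((3675775 + 34*I*sqrt(473))*(20955/18886)) + 4371835/3691251 = (18886/20955)/(3675775 + 34*I*sqrt(473)) + 4371835/3691251 = 18886/(20955*(3675775 + 34*I*sqrt(473))) + 4371835/3691251 = 4371835/3691251 + 18886/(20955*(3675775 + 34*I*sqrt(473)))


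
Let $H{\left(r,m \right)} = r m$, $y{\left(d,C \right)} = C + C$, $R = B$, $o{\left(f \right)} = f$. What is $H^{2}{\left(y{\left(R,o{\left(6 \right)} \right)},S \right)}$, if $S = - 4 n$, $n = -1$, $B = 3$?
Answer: $2304$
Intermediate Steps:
$R = 3$
$y{\left(d,C \right)} = 2 C$
$S = 4$ ($S = \left(-4\right) \left(-1\right) = 4$)
$H{\left(r,m \right)} = m r$
$H^{2}{\left(y{\left(R,o{\left(6 \right)} \right)},S \right)} = \left(4 \cdot 2 \cdot 6\right)^{2} = \left(4 \cdot 12\right)^{2} = 48^{2} = 2304$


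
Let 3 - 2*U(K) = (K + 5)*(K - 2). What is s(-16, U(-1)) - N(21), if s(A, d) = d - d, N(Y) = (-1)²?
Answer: -1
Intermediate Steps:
N(Y) = 1
U(K) = 3/2 - (-2 + K)*(5 + K)/2 (U(K) = 3/2 - (K + 5)*(K - 2)/2 = 3/2 - (5 + K)*(-2 + K)/2 = 3/2 - (-2 + K)*(5 + K)/2)
s(A, d) = 0
s(-16, U(-1)) - N(21) = 0 - 1*1 = 0 - 1 = -1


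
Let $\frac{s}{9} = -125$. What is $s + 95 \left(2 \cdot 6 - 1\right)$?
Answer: $-80$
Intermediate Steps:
$s = -1125$ ($s = 9 \left(-125\right) = -1125$)
$s + 95 \left(2 \cdot 6 - 1\right) = -1125 + 95 \left(2 \cdot 6 - 1\right) = -1125 + 95 \left(12 - 1\right) = -1125 + 95 \cdot 11 = -1125 + 1045 = -80$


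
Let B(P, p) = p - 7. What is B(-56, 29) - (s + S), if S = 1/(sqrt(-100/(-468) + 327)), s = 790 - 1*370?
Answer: -398 - 3*sqrt(124423)/19142 ≈ -398.06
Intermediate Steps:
s = 420 (s = 790 - 370 = 420)
B(P, p) = -7 + p
S = 3*sqrt(124423)/19142 (S = 1/(sqrt(-100*(-1/468) + 327)) = 1/(sqrt(25/117 + 327)) = 1/(sqrt(38284/117)) = 1/(2*sqrt(124423)/39) = 3*sqrt(124423)/19142 ≈ 0.055282)
B(-56, 29) - (s + S) = (-7 + 29) - (420 + 3*sqrt(124423)/19142) = 22 + (-420 - 3*sqrt(124423)/19142) = -398 - 3*sqrt(124423)/19142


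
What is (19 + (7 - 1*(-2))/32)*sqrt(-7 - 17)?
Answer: 617*I*sqrt(6)/16 ≈ 94.458*I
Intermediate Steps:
(19 + (7 - 1*(-2))/32)*sqrt(-7 - 17) = (19 + (7 + 2)*(1/32))*sqrt(-24) = (19 + 9*(1/32))*(2*I*sqrt(6)) = (19 + 9/32)*(2*I*sqrt(6)) = 617*(2*I*sqrt(6))/32 = 617*I*sqrt(6)/16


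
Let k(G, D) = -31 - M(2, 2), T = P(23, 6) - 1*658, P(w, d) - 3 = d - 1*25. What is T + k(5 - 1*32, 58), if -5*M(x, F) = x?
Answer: -3523/5 ≈ -704.60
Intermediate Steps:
P(w, d) = -22 + d (P(w, d) = 3 + (d - 1*25) = 3 + (d - 25) = 3 + (-25 + d) = -22 + d)
M(x, F) = -x/5
T = -674 (T = (-22 + 6) - 1*658 = -16 - 658 = -674)
k(G, D) = -153/5 (k(G, D) = -31 - (-1)*2/5 = -31 - 1*(-2/5) = -31 + 2/5 = -153/5)
T + k(5 - 1*32, 58) = -674 - 153/5 = -3523/5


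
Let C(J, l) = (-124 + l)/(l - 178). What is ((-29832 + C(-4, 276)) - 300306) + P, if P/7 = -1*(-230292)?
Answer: 62813470/49 ≈ 1.2819e+6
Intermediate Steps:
P = 1612044 (P = 7*(-1*(-230292)) = 7*230292 = 1612044)
C(J, l) = (-124 + l)/(-178 + l)
((-29832 + C(-4, 276)) - 300306) + P = ((-29832 + (-124 + 276)/(-178 + 276)) - 300306) + 1612044 = ((-29832 + 152/98) - 300306) + 1612044 = ((-29832 + (1/98)*152) - 300306) + 1612044 = ((-29832 + 76/49) - 300306) + 1612044 = (-1461692/49 - 300306) + 1612044 = -16176686/49 + 1612044 = 62813470/49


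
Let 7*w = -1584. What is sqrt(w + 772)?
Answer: 2*sqrt(6685)/7 ≈ 23.361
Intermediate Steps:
w = -1584/7 (w = (1/7)*(-1584) = -1584/7 ≈ -226.29)
sqrt(w + 772) = sqrt(-1584/7 + 772) = sqrt(3820/7) = 2*sqrt(6685)/7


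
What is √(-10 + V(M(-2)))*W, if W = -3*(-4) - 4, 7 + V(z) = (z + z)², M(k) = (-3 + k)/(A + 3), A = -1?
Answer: 16*√2 ≈ 22.627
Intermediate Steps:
M(k) = -3/2 + k/2 (M(k) = (-3 + k)/(-1 + 3) = (-3 + k)/2 = (-3 + k)*(½) = -3/2 + k/2)
V(z) = -7 + 4*z² (V(z) = -7 + (z + z)² = -7 + (2*z)² = -7 + 4*z²)
W = 8 (W = 12 - 4 = 8)
√(-10 + V(M(-2)))*W = √(-10 + (-7 + 4*(-3/2 + (½)*(-2))²))*8 = √(-10 + (-7 + 4*(-3/2 - 1)²))*8 = √(-10 + (-7 + 4*(-5/2)²))*8 = √(-10 + (-7 + 4*(25/4)))*8 = √(-10 + (-7 + 25))*8 = √(-10 + 18)*8 = √8*8 = (2*√2)*8 = 16*√2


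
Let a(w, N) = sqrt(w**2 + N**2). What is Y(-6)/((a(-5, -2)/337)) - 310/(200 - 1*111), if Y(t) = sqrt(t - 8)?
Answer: -310/89 + 337*I*sqrt(406)/29 ≈ -3.4831 + 234.15*I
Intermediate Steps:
Y(t) = sqrt(-8 + t)
a(w, N) = sqrt(N**2 + w**2)
Y(-6)/((a(-5, -2)/337)) - 310/(200 - 1*111) = sqrt(-8 - 6)/((sqrt((-2)**2 + (-5)**2)/337)) - 310/(200 - 1*111) = sqrt(-14)/((sqrt(4 + 25)*(1/337))) - 310/(200 - 111) = (I*sqrt(14))/((sqrt(29)*(1/337))) - 310/89 = (I*sqrt(14))/((sqrt(29)/337)) - 310*1/89 = (I*sqrt(14))*(337*sqrt(29)/29) - 310/89 = 337*I*sqrt(406)/29 - 310/89 = -310/89 + 337*I*sqrt(406)/29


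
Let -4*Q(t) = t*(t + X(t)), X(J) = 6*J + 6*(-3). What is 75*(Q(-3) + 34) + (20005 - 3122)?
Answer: 68957/4 ≈ 17239.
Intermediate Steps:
X(J) = -18 + 6*J (X(J) = 6*J - 18 = -18 + 6*J)
Q(t) = -t*(-18 + 7*t)/4 (Q(t) = -t*(t + (-18 + 6*t))/4 = -t*(-18 + 7*t)/4)
75*(Q(-3) + 34) + (20005 - 3122) = 75*((¼)*(-3)*(18 - 7*(-3)) + 34) + (20005 - 3122) = 75*((¼)*(-3)*(18 + 21) + 34) + 16883 = 75*((¼)*(-3)*39 + 34) + 16883 = 75*(-117/4 + 34) + 16883 = 75*(19/4) + 16883 = 1425/4 + 16883 = 68957/4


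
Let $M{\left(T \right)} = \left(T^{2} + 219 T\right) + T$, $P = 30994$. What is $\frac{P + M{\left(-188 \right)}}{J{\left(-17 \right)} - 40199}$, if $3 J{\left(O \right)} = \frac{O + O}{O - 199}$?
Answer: $- \frac{8092872}{13024459} \approx -0.62136$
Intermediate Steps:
$J{\left(O \right)} = \frac{2 O}{3 \left(-199 + O\right)}$ ($J{\left(O \right)} = \frac{\left(O + O\right) \frac{1}{O - 199}}{3} = \frac{2 O \frac{1}{-199 + O}}{3} = \frac{2 O}{3 \left(-199 + O\right)}$)
$M{\left(T \right)} = T^{2} + 220 T$
$\frac{P + M{\left(-188 \right)}}{J{\left(-17 \right)} - 40199} = \frac{30994 - 188 \left(220 - 188\right)}{\frac{2}{3} \left(-17\right) \frac{1}{-199 - 17} - 40199} = \frac{30994 - 6016}{\frac{2}{3} \left(-17\right) \frac{1}{-216} - 40199} = \frac{30994 - 6016}{\frac{2}{3} \left(-17\right) \left(- \frac{1}{216}\right) - 40199} = \frac{24978}{\frac{17}{324} - 40199} = \frac{24978}{- \frac{13024459}{324}} = 24978 \left(- \frac{324}{13024459}\right) = - \frac{8092872}{13024459}$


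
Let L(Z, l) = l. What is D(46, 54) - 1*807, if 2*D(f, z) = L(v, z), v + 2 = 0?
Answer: -780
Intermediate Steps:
v = -2 (v = -2 + 0 = -2)
D(f, z) = z/2
D(46, 54) - 1*807 = (½)*54 - 1*807 = 27 - 807 = -780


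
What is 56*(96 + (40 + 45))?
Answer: 10136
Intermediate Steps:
56*(96 + (40 + 45)) = 56*(96 + 85) = 56*181 = 10136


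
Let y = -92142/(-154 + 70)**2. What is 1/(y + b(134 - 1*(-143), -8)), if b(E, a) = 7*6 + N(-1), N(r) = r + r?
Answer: 392/10561 ≈ 0.037118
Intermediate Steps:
y = -5119/392 (y = -92142/((-84)**2) = -92142/7056 = -92142*1/7056 = -5119/392 ≈ -13.059)
N(r) = 2*r
b(E, a) = 40 (b(E, a) = 7*6 + 2*(-1) = 42 - 2 = 40)
1/(y + b(134 - 1*(-143), -8)) = 1/(-5119/392 + 40) = 1/(10561/392) = 392/10561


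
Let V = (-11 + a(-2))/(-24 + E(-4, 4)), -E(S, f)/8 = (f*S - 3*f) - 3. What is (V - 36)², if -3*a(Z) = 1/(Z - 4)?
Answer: 21126331801/16257024 ≈ 1299.5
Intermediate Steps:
E(S, f) = 24 + 24*f - 8*S*f (E(S, f) = -8*((f*S - 3*f) - 3) = -8*((S*f - 3*f) - 3) = -8*((-3*f + S*f) - 3) = -8*(-3 - 3*f + S*f) = 24 + 24*f - 8*S*f)
a(Z) = -1/(3*(-4 + Z)) (a(Z) = -1/(3*(Z - 4)) = -1/(3*(-4 + Z)))
V = -197/4032 (V = (-11 - 1/(-12 + 3*(-2)))/(-24 + (24 + 24*4 - 8*(-4)*4)) = (-11 - 1/(-12 - 6))/(-24 + (24 + 96 + 128)) = (-11 - 1/(-18))/(-24 + 248) = (-11 - 1*(-1/18))/224 = (-11 + 1/18)*(1/224) = -197/18*1/224 = -197/4032 ≈ -0.048859)
(V - 36)² = (-197/4032 - 36)² = (-145349/4032)² = 21126331801/16257024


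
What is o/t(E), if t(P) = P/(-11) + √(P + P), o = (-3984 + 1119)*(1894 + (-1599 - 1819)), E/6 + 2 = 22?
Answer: 24014430/61 + 8805291*√15/61 ≈ 9.5274e+5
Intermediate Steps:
E = 120 (E = -12 + 6*22 = -12 + 132 = 120)
o = 4366260 (o = -2865*(1894 - 3418) = -2865*(-1524) = 4366260)
t(P) = -P/11 + √2*√P (t(P) = P*(-1/11) + √(2*P) = -P/11 + √2*√P)
o/t(E) = 4366260/(-1/11*120 + √2*√120) = 4366260/(-120/11 + √2*(2*√30)) = 4366260/(-120/11 + 4*√15)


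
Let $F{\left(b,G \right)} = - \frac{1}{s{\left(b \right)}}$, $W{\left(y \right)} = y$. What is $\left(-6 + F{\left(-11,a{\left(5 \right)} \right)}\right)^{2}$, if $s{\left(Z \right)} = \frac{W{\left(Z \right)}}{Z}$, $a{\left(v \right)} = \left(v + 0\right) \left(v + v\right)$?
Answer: $49$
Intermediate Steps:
$a{\left(v \right)} = 2 v^{2}$ ($a{\left(v \right)} = v 2 v = 2 v^{2}$)
$s{\left(Z \right)} = 1$ ($s{\left(Z \right)} = \frac{Z}{Z} = 1$)
$F{\left(b,G \right)} = -1$ ($F{\left(b,G \right)} = - 1^{-1} = \left(-1\right) 1 = -1$)
$\left(-6 + F{\left(-11,a{\left(5 \right)} \right)}\right)^{2} = \left(-6 - 1\right)^{2} = \left(-7\right)^{2} = 49$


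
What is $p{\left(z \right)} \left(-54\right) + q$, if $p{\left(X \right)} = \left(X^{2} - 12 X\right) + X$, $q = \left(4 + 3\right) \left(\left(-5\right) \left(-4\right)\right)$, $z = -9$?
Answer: $-9580$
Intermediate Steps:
$q = 140$ ($q = 7 \cdot 20 = 140$)
$p{\left(X \right)} = X^{2} - 11 X$
$p{\left(z \right)} \left(-54\right) + q = - 9 \left(-11 - 9\right) \left(-54\right) + 140 = \left(-9\right) \left(-20\right) \left(-54\right) + 140 = 180 \left(-54\right) + 140 = -9720 + 140 = -9580$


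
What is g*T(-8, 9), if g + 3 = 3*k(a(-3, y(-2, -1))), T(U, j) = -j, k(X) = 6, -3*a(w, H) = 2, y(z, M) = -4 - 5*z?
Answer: -135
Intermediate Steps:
a(w, H) = -⅔ (a(w, H) = -⅓*2 = -⅔)
g = 15 (g = -3 + 3*6 = -3 + 18 = 15)
g*T(-8, 9) = 15*(-1*9) = 15*(-9) = -135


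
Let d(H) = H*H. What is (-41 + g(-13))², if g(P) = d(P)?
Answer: 16384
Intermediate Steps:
d(H) = H²
g(P) = P²
(-41 + g(-13))² = (-41 + (-13)²)² = (-41 + 169)² = 128² = 16384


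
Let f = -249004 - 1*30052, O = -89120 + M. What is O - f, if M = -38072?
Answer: 151864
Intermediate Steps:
O = -127192 (O = -89120 - 38072 = -127192)
f = -279056 (f = -249004 - 30052 = -279056)
O - f = -127192 - 1*(-279056) = -127192 + 279056 = 151864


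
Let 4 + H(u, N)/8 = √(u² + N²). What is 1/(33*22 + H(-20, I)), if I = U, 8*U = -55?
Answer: 694/453011 - 5*√1145/453011 ≈ 0.0011585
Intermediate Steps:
U = -55/8 (U = (⅛)*(-55) = -55/8 ≈ -6.8750)
I = -55/8 ≈ -6.8750
H(u, N) = -32 + 8*√(N² + u²) (H(u, N) = -32 + 8*√(u² + N²) = -32 + 8*√(N² + u²))
1/(33*22 + H(-20, I)) = 1/(33*22 + (-32 + 8*√((-55/8)² + (-20)²))) = 1/(726 + (-32 + 8*√(3025/64 + 400))) = 1/(726 + (-32 + 8*√(28625/64))) = 1/(726 + (-32 + 8*(5*√1145/8))) = 1/(726 + (-32 + 5*√1145)) = 1/(694 + 5*√1145)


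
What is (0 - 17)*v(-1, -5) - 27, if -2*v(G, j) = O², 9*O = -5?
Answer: -3949/162 ≈ -24.377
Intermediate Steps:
O = -5/9 (O = (⅑)*(-5) = -5/9 ≈ -0.55556)
v(G, j) = -25/162 (v(G, j) = -(-5/9)²/2 = -½*25/81 = -25/162)
(0 - 17)*v(-1, -5) - 27 = (0 - 17)*(-25/162) - 27 = -17*(-25/162) - 27 = 425/162 - 27 = -3949/162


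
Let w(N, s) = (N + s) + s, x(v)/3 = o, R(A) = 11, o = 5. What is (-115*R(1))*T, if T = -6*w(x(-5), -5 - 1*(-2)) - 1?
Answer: 69575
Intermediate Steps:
x(v) = 15 (x(v) = 3*5 = 15)
w(N, s) = N + 2*s
T = -55 (T = -6*(15 + 2*(-5 - 1*(-2))) - 1 = -6*(15 + 2*(-5 + 2)) - 1 = -6*(15 + 2*(-3)) - 1 = -6*(15 - 6) - 1 = -6*9 - 1 = -54 - 1 = -55)
(-115*R(1))*T = -115*11*(-55) = -1265*(-55) = 69575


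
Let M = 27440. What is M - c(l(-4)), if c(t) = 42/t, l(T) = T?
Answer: 54901/2 ≈ 27451.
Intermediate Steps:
M - c(l(-4)) = 27440 - 42/(-4) = 27440 - 42*(-1)/4 = 27440 - 1*(-21/2) = 27440 + 21/2 = 54901/2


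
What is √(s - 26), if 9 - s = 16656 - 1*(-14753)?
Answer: I*√31426 ≈ 177.27*I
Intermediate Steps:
s = -31400 (s = 9 - (16656 - 1*(-14753)) = 9 - (16656 + 14753) = 9 - 1*31409 = 9 - 31409 = -31400)
√(s - 26) = √(-31400 - 26) = √(-31426) = I*√31426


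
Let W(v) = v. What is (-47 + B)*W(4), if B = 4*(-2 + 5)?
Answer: -140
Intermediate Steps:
B = 12 (B = 4*3 = 12)
(-47 + B)*W(4) = (-47 + 12)*4 = -35*4 = -140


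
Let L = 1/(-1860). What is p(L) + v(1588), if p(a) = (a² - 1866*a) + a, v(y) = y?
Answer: 5497313701/3459600 ≈ 1589.0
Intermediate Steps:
L = -1/1860 ≈ -0.00053763
p(a) = a² - 1865*a
p(L) + v(1588) = -(-1865 - 1/1860)/1860 + 1588 = -1/1860*(-3468901/1860) + 1588 = 3468901/3459600 + 1588 = 5497313701/3459600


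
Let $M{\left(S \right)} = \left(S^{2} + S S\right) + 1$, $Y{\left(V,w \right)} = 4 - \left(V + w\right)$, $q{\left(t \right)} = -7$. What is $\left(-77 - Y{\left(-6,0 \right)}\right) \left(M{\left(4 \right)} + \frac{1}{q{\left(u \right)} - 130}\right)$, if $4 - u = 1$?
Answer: $- \frac{393240}{137} \approx -2870.4$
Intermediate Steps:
$u = 3$ ($u = 4 - 1 = 3$)
$Y{\left(V,w \right)} = 4 - V - w$ ($Y{\left(V,w \right)} = 4 - \left(V + w\right) = 4 - V - w$)
$M{\left(S \right)} = 1 + 2 S^{2}$ ($M{\left(S \right)} = \left(S^{2} + S^{2}\right) + 1 = 2 S^{2} + 1 = 1 + 2 S^{2}$)
$\left(-77 - Y{\left(-6,0 \right)}\right) \left(M{\left(4 \right)} + \frac{1}{q{\left(u \right)} - 130}\right) = \left(-77 - \left(4 - -6 - 0\right)\right) \left(\left(1 + 2 \cdot 4^{2}\right) + \frac{1}{-7 - 130}\right) = \left(-77 - \left(4 + 6 + 0\right)\right) \left(\left(1 + 2 \cdot 16\right) + \frac{1}{-137}\right) = \left(-77 - 10\right) \left(\left(1 + 32\right) - \frac{1}{137}\right) = \left(-77 - 10\right) \left(33 - \frac{1}{137}\right) = \left(-87\right) \frac{4520}{137} = - \frac{393240}{137}$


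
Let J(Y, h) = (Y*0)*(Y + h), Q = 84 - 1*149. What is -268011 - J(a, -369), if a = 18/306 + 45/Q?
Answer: -268011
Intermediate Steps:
Q = -65 (Q = 84 - 149 = -65)
a = -140/221 (a = 18/306 + 45/(-65) = 18*(1/306) + 45*(-1/65) = 1/17 - 9/13 = -140/221 ≈ -0.63348)
J(Y, h) = 0 (J(Y, h) = 0*(Y + h) = 0)
-268011 - J(a, -369) = -268011 - 1*0 = -268011 + 0 = -268011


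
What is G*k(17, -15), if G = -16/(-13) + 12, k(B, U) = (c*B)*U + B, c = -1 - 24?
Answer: 1099424/13 ≈ 84571.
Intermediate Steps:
c = -25
k(B, U) = B - 25*B*U (k(B, U) = (-25*B)*U + B = -25*B*U + B = B - 25*B*U)
G = 172/13 (G = -16*(-1/13) + 12 = 16/13 + 12 = 172/13 ≈ 13.231)
G*k(17, -15) = 172*(17*(1 - 25*(-15)))/13 = 172*(17*(1 + 375))/13 = 172*(17*376)/13 = (172/13)*6392 = 1099424/13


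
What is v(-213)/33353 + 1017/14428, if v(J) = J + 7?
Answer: 30947833/481217084 ≈ 0.064312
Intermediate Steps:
v(J) = 7 + J
v(-213)/33353 + 1017/14428 = (7 - 213)/33353 + 1017/14428 = -206*1/33353 + 1017*(1/14428) = -206/33353 + 1017/14428 = 30947833/481217084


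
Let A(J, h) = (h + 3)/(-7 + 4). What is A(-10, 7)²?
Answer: 100/9 ≈ 11.111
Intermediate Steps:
A(J, h) = -1 - h/3 (A(J, h) = (3 + h)/(-3) = (3 + h)*(-⅓) = -1 - h/3)
A(-10, 7)² = (-1 - ⅓*7)² = (-1 - 7/3)² = (-10/3)² = 100/9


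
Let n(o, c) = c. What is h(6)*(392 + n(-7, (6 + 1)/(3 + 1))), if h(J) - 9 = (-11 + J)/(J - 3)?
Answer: 5775/2 ≈ 2887.5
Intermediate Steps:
h(J) = 9 + (-11 + J)/(-3 + J) (h(J) = 9 + (-11 + J)/(J - 3) = 9 + (-11 + J)/(-3 + J))
h(6)*(392 + n(-7, (6 + 1)/(3 + 1))) = (2*(-19 + 5*6)/(-3 + 6))*(392 + (6 + 1)/(3 + 1)) = (2*(-19 + 30)/3)*(392 + 7/4) = (2*(1/3)*11)*(392 + 7*(1/4)) = 22*(392 + 7/4)/3 = (22/3)*(1575/4) = 5775/2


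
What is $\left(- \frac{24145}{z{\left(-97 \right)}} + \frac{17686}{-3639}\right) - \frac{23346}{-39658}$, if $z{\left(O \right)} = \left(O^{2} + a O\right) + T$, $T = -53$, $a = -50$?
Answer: $- \frac{6120788308277}{1025072726586} \approx -5.9711$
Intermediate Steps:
$z{\left(O \right)} = -53 + O^{2} - 50 O$ ($z{\left(O \right)} = \left(O^{2} - 50 O\right) - 53 = -53 + O^{2} - 50 O$)
$\left(- \frac{24145}{z{\left(-97 \right)}} + \frac{17686}{-3639}\right) - \frac{23346}{-39658} = \left(- \frac{24145}{-53 + \left(-97\right)^{2} - -4850} + \frac{17686}{-3639}\right) - \frac{23346}{-39658} = \left(- \frac{24145}{-53 + 9409 + 4850} + 17686 \left(- \frac{1}{3639}\right)\right) - 23346 \left(- \frac{1}{39658}\right) = \left(- \frac{24145}{14206} - \frac{17686}{3639}\right) - - \frac{11673}{19829} = \left(\left(-24145\right) \frac{1}{14206} - \frac{17686}{3639}\right) + \frac{11673}{19829} = \left(- \frac{24145}{14206} - \frac{17686}{3639}\right) + \frac{11673}{19829} = - \frac{339110971}{51695634} + \frac{11673}{19829} = - \frac{6120788308277}{1025072726586}$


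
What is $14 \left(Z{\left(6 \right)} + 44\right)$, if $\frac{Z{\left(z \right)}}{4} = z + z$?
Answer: $1288$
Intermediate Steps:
$Z{\left(z \right)} = 8 z$ ($Z{\left(z \right)} = 4 \left(z + z\right) = 4 \cdot 2 z = 8 z$)
$14 \left(Z{\left(6 \right)} + 44\right) = 14 \left(8 \cdot 6 + 44\right) = 14 \left(48 + 44\right) = 14 \cdot 92 = 1288$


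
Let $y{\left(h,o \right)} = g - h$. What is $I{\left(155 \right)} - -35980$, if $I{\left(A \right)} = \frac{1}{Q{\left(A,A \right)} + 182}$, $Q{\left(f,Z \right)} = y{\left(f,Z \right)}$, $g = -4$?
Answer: $\frac{827541}{23} \approx 35980.0$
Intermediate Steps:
$y{\left(h,o \right)} = -4 - h$
$Q{\left(f,Z \right)} = -4 - f$
$I{\left(A \right)} = \frac{1}{178 - A}$ ($I{\left(A \right)} = \frac{1}{\left(-4 - A\right) + 182} = \frac{1}{178 - A}$)
$I{\left(155 \right)} - -35980 = - \frac{1}{-178 + 155} - -35980 = - \frac{1}{-23} + 35980 = \left(-1\right) \left(- \frac{1}{23}\right) + 35980 = \frac{1}{23} + 35980 = \frac{827541}{23}$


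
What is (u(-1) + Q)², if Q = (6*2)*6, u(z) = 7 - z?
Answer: 6400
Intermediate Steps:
Q = 72 (Q = 12*6 = 72)
(u(-1) + Q)² = ((7 - 1*(-1)) + 72)² = ((7 + 1) + 72)² = (8 + 72)² = 80² = 6400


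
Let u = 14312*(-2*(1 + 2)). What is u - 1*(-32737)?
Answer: -53135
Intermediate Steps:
u = -85872 (u = 14312*(-2*3) = 14312*(-6) = -85872)
u - 1*(-32737) = -85872 - 1*(-32737) = -85872 + 32737 = -53135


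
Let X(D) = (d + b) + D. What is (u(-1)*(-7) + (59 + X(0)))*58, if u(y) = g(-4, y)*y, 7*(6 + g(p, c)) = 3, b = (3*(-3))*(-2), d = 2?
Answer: 2320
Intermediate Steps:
b = 18 (b = -9*(-2) = 18)
g(p, c) = -39/7 (g(p, c) = -6 + (1/7)*3 = -6 + 3/7 = -39/7)
X(D) = 20 + D (X(D) = (2 + 18) + D = 20 + D)
u(y) = -39*y/7
(u(-1)*(-7) + (59 + X(0)))*58 = (-39/7*(-1)*(-7) + (59 + (20 + 0)))*58 = ((39/7)*(-7) + (59 + 20))*58 = (-39 + 79)*58 = 40*58 = 2320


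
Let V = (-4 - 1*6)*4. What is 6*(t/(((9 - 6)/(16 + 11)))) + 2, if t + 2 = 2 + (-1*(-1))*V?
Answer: -2158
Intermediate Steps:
V = -40 (V = (-4 - 6)*4 = -10*4 = -40)
t = -40 (t = -2 + (2 - 1*(-1)*(-40)) = -2 + (2 + 1*(-40)) = -2 + (2 - 40) = -2 - 38 = -40)
6*(t/(((9 - 6)/(16 + 11)))) + 2 = 6*(-40*(16 + 11)/(9 - 6)) + 2 = 6*(-40/(3/27)) + 2 = 6*(-40/(3*(1/27))) + 2 = 6*(-40/⅑) + 2 = 6*(-40*9) + 2 = 6*(-360) + 2 = -2160 + 2 = -2158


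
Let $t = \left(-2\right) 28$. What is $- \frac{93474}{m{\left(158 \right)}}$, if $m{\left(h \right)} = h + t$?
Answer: $- \frac{15579}{17} \approx -916.41$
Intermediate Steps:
$t = -56$
$m{\left(h \right)} = -56 + h$ ($m{\left(h \right)} = h - 56 = -56 + h$)
$- \frac{93474}{m{\left(158 \right)}} = - \frac{93474}{-56 + 158} = - \frac{93474}{102} = \left(-93474\right) \frac{1}{102} = - \frac{15579}{17}$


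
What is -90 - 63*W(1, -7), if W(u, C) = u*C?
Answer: 351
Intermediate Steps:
W(u, C) = C*u
-90 - 63*W(1, -7) = -90 - (-441) = -90 - 63*(-7) = -90 + 441 = 351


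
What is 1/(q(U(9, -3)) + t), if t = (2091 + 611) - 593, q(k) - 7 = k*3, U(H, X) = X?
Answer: 1/2107 ≈ 0.00047461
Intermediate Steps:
q(k) = 7 + 3*k (q(k) = 7 + k*3 = 7 + 3*k)
t = 2109 (t = 2702 - 593 = 2109)
1/(q(U(9, -3)) + t) = 1/((7 + 3*(-3)) + 2109) = 1/((7 - 9) + 2109) = 1/(-2 + 2109) = 1/2107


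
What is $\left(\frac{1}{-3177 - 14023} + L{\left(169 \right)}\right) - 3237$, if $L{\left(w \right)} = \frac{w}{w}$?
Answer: $- \frac{55659201}{17200} \approx -3236.0$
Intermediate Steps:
$L{\left(w \right)} = 1$
$\left(\frac{1}{-3177 - 14023} + L{\left(169 \right)}\right) - 3237 = \left(\frac{1}{-3177 - 14023} + 1\right) - 3237 = \left(\frac{1}{-17200} + 1\right) - 3237 = \left(- \frac{1}{17200} + 1\right) - 3237 = \frac{17199}{17200} - 3237 = - \frac{55659201}{17200}$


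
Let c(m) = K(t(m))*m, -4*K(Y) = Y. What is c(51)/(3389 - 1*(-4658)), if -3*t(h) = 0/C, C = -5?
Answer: 0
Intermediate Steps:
t(h) = 0 (t(h) = -0/(-5) = -0*(-1)/5 = -⅓*0 = 0)
K(Y) = -Y/4
c(m) = 0 (c(m) = (-¼*0)*m = 0*m = 0)
c(51)/(3389 - 1*(-4658)) = 0/(3389 - 1*(-4658)) = 0/(3389 + 4658) = 0/8047 = 0*(1/8047) = 0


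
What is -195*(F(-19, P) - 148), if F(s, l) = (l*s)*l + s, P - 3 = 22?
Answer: 2348190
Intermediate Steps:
P = 25 (P = 3 + 22 = 25)
F(s, l) = s + s*l² (F(s, l) = s*l² + s = s + s*l²)
-195*(F(-19, P) - 148) = -195*(-19*(1 + 25²) - 148) = -195*(-19*(1 + 625) - 148) = -195*(-19*626 - 148) = -195*(-11894 - 148) = -195*(-12042) = 2348190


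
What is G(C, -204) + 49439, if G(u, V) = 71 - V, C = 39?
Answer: 49714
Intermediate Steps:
G(C, -204) + 49439 = (71 - 1*(-204)) + 49439 = (71 + 204) + 49439 = 275 + 49439 = 49714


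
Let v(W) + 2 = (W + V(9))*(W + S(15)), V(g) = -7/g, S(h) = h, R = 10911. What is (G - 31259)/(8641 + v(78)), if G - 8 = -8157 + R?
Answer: -85491/47462 ≈ -1.8013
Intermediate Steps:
G = 2762 (G = 8 + (-8157 + 10911) = 8 + 2754 = 2762)
v(W) = -2 + (15 + W)*(-7/9 + W) (v(W) = -2 + (W - 7/9)*(W + 15) = -2 + (W - 7*⅑)*(15 + W) = -2 + (W - 7/9)*(15 + W) = -2 + (-7/9 + W)*(15 + W) = -2 + (15 + W)*(-7/9 + W))
(G - 31259)/(8641 + v(78)) = (2762 - 31259)/(8641 + (-41/3 + 78² + (128/9)*78)) = -28497/(8641 + (-41/3 + 6084 + 3328/3)) = -28497/(8641 + 21539/3) = -28497/47462/3 = -28497*3/47462 = -85491/47462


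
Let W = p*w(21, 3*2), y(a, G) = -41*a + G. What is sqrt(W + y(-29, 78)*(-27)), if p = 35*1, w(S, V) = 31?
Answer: 182*I ≈ 182.0*I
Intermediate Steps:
y(a, G) = G - 41*a
p = 35
W = 1085 (W = 35*31 = 1085)
sqrt(W + y(-29, 78)*(-27)) = sqrt(1085 + (78 - 41*(-29))*(-27)) = sqrt(1085 + (78 + 1189)*(-27)) = sqrt(1085 + 1267*(-27)) = sqrt(1085 - 34209) = sqrt(-33124) = 182*I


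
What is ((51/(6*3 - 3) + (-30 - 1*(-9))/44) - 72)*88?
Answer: -30394/5 ≈ -6078.8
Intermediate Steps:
((51/(6*3 - 3) + (-30 - 1*(-9))/44) - 72)*88 = ((51/(18 - 3) + (-30 + 9)*(1/44)) - 72)*88 = ((51/15 - 21*1/44) - 72)*88 = ((51*(1/15) - 21/44) - 72)*88 = ((17/5 - 21/44) - 72)*88 = (643/220 - 72)*88 = -15197/220*88 = -30394/5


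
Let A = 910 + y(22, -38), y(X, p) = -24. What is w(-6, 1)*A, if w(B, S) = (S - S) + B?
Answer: -5316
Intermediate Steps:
A = 886 (A = 910 - 24 = 886)
w(B, S) = B (w(B, S) = 0 + B = B)
w(-6, 1)*A = -6*886 = -5316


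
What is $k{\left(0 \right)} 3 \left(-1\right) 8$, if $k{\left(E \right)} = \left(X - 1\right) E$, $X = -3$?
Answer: $0$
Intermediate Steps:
$k{\left(E \right)} = - 4 E$ ($k{\left(E \right)} = \left(-3 - 1\right) E = - 4 E$)
$k{\left(0 \right)} 3 \left(-1\right) 8 = \left(-4\right) 0 \cdot 3 \left(-1\right) 8 = 0 \left(\left(-3\right) 8\right) = 0 \left(-24\right) = 0$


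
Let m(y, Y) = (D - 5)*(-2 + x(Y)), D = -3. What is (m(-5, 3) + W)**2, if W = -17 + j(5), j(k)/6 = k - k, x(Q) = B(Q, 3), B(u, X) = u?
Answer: 625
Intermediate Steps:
x(Q) = Q
m(y, Y) = 16 - 8*Y (m(y, Y) = (-3 - 5)*(-2 + Y) = -8*(-2 + Y) = 16 - 8*Y)
j(k) = 0 (j(k) = 6*(k - k) = 6*0 = 0)
W = -17 (W = -17 + 0 = -17)
(m(-5, 3) + W)**2 = ((16 - 8*3) - 17)**2 = ((16 - 24) - 17)**2 = (-8 - 17)**2 = (-25)**2 = 625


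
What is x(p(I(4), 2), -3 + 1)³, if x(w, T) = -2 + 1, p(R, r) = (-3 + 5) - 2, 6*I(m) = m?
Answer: -1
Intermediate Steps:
I(m) = m/6
p(R, r) = 0 (p(R, r) = 2 - 2 = 0)
x(w, T) = -1
x(p(I(4), 2), -3 + 1)³ = (-1)³ = -1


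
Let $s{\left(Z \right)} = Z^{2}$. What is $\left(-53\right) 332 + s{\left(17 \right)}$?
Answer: $-17307$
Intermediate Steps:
$\left(-53\right) 332 + s{\left(17 \right)} = \left(-53\right) 332 + 17^{2} = -17596 + 289 = -17307$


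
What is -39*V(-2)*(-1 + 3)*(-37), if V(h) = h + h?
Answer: -11544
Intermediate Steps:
V(h) = 2*h
-39*V(-2)*(-1 + 3)*(-37) = -39*2*(-2)*(-1 + 3)*(-37) = -(-156)*2*(-37) = -39*(-8)*(-37) = 312*(-37) = -11544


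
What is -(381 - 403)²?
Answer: -484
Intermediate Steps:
-(381 - 403)² = -1*(-22)² = -1*484 = -484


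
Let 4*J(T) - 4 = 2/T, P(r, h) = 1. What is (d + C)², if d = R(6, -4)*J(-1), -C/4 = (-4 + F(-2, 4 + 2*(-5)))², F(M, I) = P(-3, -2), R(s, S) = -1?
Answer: 5329/4 ≈ 1332.3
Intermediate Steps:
J(T) = 1 + 1/(2*T) (J(T) = 1 + (2/T)/4 = 1 + 1/(2*T))
F(M, I) = 1
C = -36 (C = -4*(-4 + 1)² = -4*(-3)² = -4*9 = -36)
d = -½ (d = -(½ - 1)/(-1) = -(-1)*(-1)/2 = -1*½ = -½ ≈ -0.50000)
(d + C)² = (-½ - 36)² = (-73/2)² = 5329/4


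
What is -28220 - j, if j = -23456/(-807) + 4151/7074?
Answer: -53756433187/1902906 ≈ -28250.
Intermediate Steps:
j = 56425867/1902906 (j = -23456*(-1/807) + 4151*(1/7074) = 23456/807 + 4151/7074 = 56425867/1902906 ≈ 29.652)
-28220 - j = -28220 - 1*56425867/1902906 = -28220 - 56425867/1902906 = -53756433187/1902906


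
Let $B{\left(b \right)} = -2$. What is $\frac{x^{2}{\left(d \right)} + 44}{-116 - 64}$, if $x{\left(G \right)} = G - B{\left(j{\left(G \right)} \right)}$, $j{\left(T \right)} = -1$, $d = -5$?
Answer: $- \frac{53}{180} \approx -0.29444$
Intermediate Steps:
$x{\left(G \right)} = 2 + G$ ($x{\left(G \right)} = G - -2 = G + 2 = 2 + G$)
$\frac{x^{2}{\left(d \right)} + 44}{-116 - 64} = \frac{\left(2 - 5\right)^{2} + 44}{-116 - 64} = \frac{\left(-3\right)^{2} + 44}{-180} = - \frac{9 + 44}{180} = \left(- \frac{1}{180}\right) 53 = - \frac{53}{180}$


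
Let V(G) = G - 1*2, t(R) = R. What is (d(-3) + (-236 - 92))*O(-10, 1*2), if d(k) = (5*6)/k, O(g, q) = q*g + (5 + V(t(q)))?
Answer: 5070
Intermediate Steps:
V(G) = -2 + G (V(G) = G - 2 = -2 + G)
O(g, q) = 3 + q + g*q (O(g, q) = q*g + (5 + (-2 + q)) = g*q + (3 + q) = 3 + q + g*q)
d(k) = 30/k
(d(-3) + (-236 - 92))*O(-10, 1*2) = (30/(-3) + (-236 - 92))*(3 + 1*2 - 10*2) = (30*(-1/3) - 328)*(3 + 2 - 10*2) = (-10 - 328)*(3 + 2 - 20) = -338*(-15) = 5070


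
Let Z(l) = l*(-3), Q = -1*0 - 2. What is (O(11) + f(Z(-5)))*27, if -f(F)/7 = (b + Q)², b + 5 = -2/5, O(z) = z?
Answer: -251316/25 ≈ -10053.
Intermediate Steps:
Q = -2 (Q = 0 - 2 = -2)
b = -27/5 (b = -5 - 2/5 = -5 - 2*⅕ = -5 - ⅖ = -27/5 ≈ -5.4000)
Z(l) = -3*l
f(F) = -9583/25 (f(F) = -7*(-27/5 - 2)² = -7*(-37/5)² = -7*1369/25 = -9583/25)
(O(11) + f(Z(-5)))*27 = (11 - 9583/25)*27 = -9308/25*27 = -251316/25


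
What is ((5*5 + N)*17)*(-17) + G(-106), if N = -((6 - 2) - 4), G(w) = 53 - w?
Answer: -7066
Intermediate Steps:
N = 0 (N = -(4 - 4) = -1*0 = 0)
((5*5 + N)*17)*(-17) + G(-106) = ((5*5 + 0)*17)*(-17) + (53 - 1*(-106)) = ((25 + 0)*17)*(-17) + (53 + 106) = (25*17)*(-17) + 159 = 425*(-17) + 159 = -7225 + 159 = -7066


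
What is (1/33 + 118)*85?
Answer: 331075/33 ≈ 10033.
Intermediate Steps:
(1/33 + 118)*85 = (3895/33)*85 = 331075/33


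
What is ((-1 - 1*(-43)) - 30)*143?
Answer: 1716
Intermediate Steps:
((-1 - 1*(-43)) - 30)*143 = ((-1 + 43) - 30)*143 = (42 - 30)*143 = 12*143 = 1716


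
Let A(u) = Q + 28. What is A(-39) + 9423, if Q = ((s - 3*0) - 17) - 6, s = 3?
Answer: 9431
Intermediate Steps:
Q = -20 (Q = ((3 - 3*0) - 17) - 6 = ((3 + 0) - 17) - 6 = (3 - 17) - 6 = -14 - 6 = -20)
A(u) = 8 (A(u) = -20 + 28 = 8)
A(-39) + 9423 = 8 + 9423 = 9431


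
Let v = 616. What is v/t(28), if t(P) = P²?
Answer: 11/14 ≈ 0.78571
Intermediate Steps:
v/t(28) = 616/(28²) = 616/784 = 616*(1/784) = 11/14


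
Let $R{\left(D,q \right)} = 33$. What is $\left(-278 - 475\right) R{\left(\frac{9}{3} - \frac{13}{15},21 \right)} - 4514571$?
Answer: $-4539420$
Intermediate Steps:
$\left(-278 - 475\right) R{\left(\frac{9}{3} - \frac{13}{15},21 \right)} - 4514571 = \left(-278 - 475\right) 33 - 4514571 = \left(-753\right) 33 - 4514571 = -24849 - 4514571 = -4539420$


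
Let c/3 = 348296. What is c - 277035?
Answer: 767853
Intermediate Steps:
c = 1044888 (c = 3*348296 = 1044888)
c - 277035 = 1044888 - 277035 = 767853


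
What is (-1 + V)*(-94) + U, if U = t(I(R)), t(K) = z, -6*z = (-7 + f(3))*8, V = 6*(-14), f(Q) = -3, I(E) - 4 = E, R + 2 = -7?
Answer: 24010/3 ≈ 8003.3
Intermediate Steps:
R = -9 (R = -2 - 7 = -9)
I(E) = 4 + E
V = -84
z = 40/3 (z = -(-7 - 3)*8/6 = -(-5)*8/3 = -⅙*(-80) = 40/3 ≈ 13.333)
t(K) = 40/3
U = 40/3 ≈ 13.333
(-1 + V)*(-94) + U = (-1 - 84)*(-94) + 40/3 = -85*(-94) + 40/3 = 7990 + 40/3 = 24010/3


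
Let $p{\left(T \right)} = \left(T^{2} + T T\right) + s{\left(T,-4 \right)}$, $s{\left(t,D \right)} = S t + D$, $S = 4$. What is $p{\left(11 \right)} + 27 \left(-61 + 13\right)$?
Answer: $-1014$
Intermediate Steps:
$s{\left(t,D \right)} = D + 4 t$ ($s{\left(t,D \right)} = 4 t + D = D + 4 t$)
$p{\left(T \right)} = -4 + 2 T^{2} + 4 T$ ($p{\left(T \right)} = \left(T^{2} + T T\right) + \left(-4 + 4 T\right) = \left(T^{2} + T^{2}\right) + \left(-4 + 4 T\right) = 2 T^{2} + \left(-4 + 4 T\right) = -4 + 2 T^{2} + 4 T$)
$p{\left(11 \right)} + 27 \left(-61 + 13\right) = \left(-4 + 2 \cdot 11^{2} + 4 \cdot 11\right) + 27 \left(-61 + 13\right) = \left(-4 + 2 \cdot 121 + 44\right) + 27 \left(-48\right) = \left(-4 + 242 + 44\right) - 1296 = 282 - 1296 = -1014$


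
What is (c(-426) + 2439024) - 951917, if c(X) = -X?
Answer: 1487533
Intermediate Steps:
(c(-426) + 2439024) - 951917 = (-1*(-426) + 2439024) - 951917 = (426 + 2439024) - 951917 = 2439450 - 951917 = 1487533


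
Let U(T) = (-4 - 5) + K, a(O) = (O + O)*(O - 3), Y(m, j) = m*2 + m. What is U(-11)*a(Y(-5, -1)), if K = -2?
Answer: -5940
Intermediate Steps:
Y(m, j) = 3*m (Y(m, j) = 2*m + m = 3*m)
a(O) = 2*O*(-3 + O) (a(O) = (2*O)*(-3 + O) = 2*O*(-3 + O))
U(T) = -11 (U(T) = (-4 - 5) - 2 = -9 - 2 = -11)
U(-11)*a(Y(-5, -1)) = -22*3*(-5)*(-3 + 3*(-5)) = -22*(-15)*(-3 - 15) = -22*(-15)*(-18) = -11*540 = -5940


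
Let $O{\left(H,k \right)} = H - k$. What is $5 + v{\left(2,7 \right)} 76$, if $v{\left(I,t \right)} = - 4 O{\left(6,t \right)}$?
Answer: $309$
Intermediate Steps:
$v{\left(I,t \right)} = -24 + 4 t$ ($v{\left(I,t \right)} = - 4 \left(6 - t\right) = -24 + 4 t$)
$5 + v{\left(2,7 \right)} 76 = 5 + \left(-24 + 4 \cdot 7\right) 76 = 5 + \left(-24 + 28\right) 76 = 5 + 4 \cdot 76 = 5 + 304 = 309$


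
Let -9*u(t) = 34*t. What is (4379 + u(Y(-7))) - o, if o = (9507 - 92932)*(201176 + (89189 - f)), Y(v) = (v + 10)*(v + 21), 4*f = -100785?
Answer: 315908418019/12 ≈ 2.6326e+10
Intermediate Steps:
f = -100785/4 (f = (1/4)*(-100785) = -100785/4 ≈ -25196.)
Y(v) = (10 + v)*(21 + v)
u(t) = -34*t/9
o = -105302789125/4 (o = (9507 - 92932)*(201176 + (89189 - 1*(-100785/4))) = -83425*(201176 + (89189 + 100785/4)) = -83425*(201176 + 457541/4) = -83425*1262245/4 = -105302789125/4 ≈ -2.6326e+10)
(4379 + u(Y(-7))) - o = (4379 - 34*(210 + (-7)**2 + 31*(-7))/9) - 1*(-105302789125/4) = (4379 - 34*(210 + 49 - 217)/9) + 105302789125/4 = (4379 - 34/9*42) + 105302789125/4 = (4379 - 476/3) + 105302789125/4 = 12661/3 + 105302789125/4 = 315908418019/12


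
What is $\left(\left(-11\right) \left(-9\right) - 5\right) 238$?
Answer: $22372$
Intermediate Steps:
$\left(\left(-11\right) \left(-9\right) - 5\right) 238 = \left(99 - 5\right) 238 = 94 \cdot 238 = 22372$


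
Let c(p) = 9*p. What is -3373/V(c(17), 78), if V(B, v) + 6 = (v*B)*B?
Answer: -3373/1825896 ≈ -0.0018473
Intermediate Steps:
V(B, v) = -6 + v*B**2 (V(B, v) = -6 + (v*B)*B = -6 + (B*v)*B = -6 + v*B**2)
-3373/V(c(17), 78) = -3373/(-6 + 78*(9*17)**2) = -3373/(-6 + 78*153**2) = -3373/(-6 + 78*23409) = -3373/(-6 + 1825902) = -3373/1825896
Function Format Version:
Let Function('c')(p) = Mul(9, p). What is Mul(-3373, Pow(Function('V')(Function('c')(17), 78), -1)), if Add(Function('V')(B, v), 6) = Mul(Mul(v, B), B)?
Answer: Rational(-3373, 1825896) ≈ -0.0018473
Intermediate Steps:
Function('V')(B, v) = Add(-6, Mul(v, Pow(B, 2))) (Function('V')(B, v) = Add(-6, Mul(Mul(v, B), B)) = Add(-6, Mul(Mul(B, v), B)) = Add(-6, Mul(v, Pow(B, 2))))
Mul(-3373, Pow(Function('V')(Function('c')(17), 78), -1)) = Mul(-3373, Pow(Add(-6, Mul(78, Pow(Mul(9, 17), 2))), -1)) = Mul(-3373, Pow(Add(-6, Mul(78, Pow(153, 2))), -1)) = Mul(-3373, Pow(Add(-6, Mul(78, 23409)), -1)) = Mul(-3373, Pow(Add(-6, 1825902), -1)) = Mul(-3373, Pow(1825896, -1)) = Mul(-3373, Rational(1, 1825896)) = Rational(-3373, 1825896)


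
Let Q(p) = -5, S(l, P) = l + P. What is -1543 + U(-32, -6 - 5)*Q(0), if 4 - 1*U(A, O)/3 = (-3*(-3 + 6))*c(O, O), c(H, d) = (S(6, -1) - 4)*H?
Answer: -118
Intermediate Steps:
S(l, P) = P + l
c(H, d) = H (c(H, d) = ((-1 + 6) - 4)*H = (5 - 4)*H = 1*H = H)
U(A, O) = 12 + 27*O (U(A, O) = 12 - 3*(-3*(-3 + 6))*O = 12 - 3*(-3*3)*O = 12 - (-27)*O = 12 + 27*O)
-1543 + U(-32, -6 - 5)*Q(0) = -1543 + (12 + 27*(-6 - 5))*(-5) = -1543 + (12 + 27*(-11))*(-5) = -1543 + (12 - 297)*(-5) = -1543 - 285*(-5) = -1543 + 1425 = -118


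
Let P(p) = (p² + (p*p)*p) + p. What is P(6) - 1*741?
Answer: -483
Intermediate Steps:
P(p) = p + p² + p³ (P(p) = (p² + p²*p) + p = (p² + p³) + p = p + p² + p³)
P(6) - 1*741 = 6*(1 + 6 + 6²) - 1*741 = 6*(1 + 6 + 36) - 741 = 6*43 - 741 = 258 - 741 = -483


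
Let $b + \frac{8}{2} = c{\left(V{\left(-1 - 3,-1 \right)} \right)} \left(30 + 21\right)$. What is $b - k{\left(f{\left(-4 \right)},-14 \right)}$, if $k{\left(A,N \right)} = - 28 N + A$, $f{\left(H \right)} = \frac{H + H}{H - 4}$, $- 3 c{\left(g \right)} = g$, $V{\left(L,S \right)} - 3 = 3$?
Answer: $-499$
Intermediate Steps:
$V{\left(L,S \right)} = 6$ ($V{\left(L,S \right)} = 3 + 3 = 6$)
$c{\left(g \right)} = - \frac{g}{3}$
$f{\left(H \right)} = \frac{2 H}{-4 + H}$
$k{\left(A,N \right)} = A - 28 N$
$b = -106$ ($b = -4 + \left(- \frac{1}{3}\right) 6 \left(30 + 21\right) = -4 - 102 = -106$)
$b - k{\left(f{\left(-4 \right)},-14 \right)} = -106 - \left(2 \left(-4\right) \frac{1}{-4 - 4} - -392\right) = -106 - \left(2 \left(-4\right) \frac{1}{-8} + 392\right) = -106 - \left(2 \left(-4\right) \left(- \frac{1}{8}\right) + 392\right) = -106 - \left(1 + 392\right) = -106 - 393 = -499$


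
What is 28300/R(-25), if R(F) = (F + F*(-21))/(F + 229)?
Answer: 57732/5 ≈ 11546.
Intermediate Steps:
R(F) = -20*F/(229 + F) (R(F) = (F - 21*F)/(229 + F) = (-20*F)/(229 + F) = -20*F/(229 + F))
28300/R(-25) = 28300/((-20*(-25)/(229 - 25))) = 28300/((-20*(-25)/204)) = 28300/((-20*(-25)*1/204)) = 28300/(125/51) = 28300*(51/125) = 57732/5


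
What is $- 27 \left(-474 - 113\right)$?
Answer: $15849$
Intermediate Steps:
$- 27 \left(-474 - 113\right) = \left(-27\right) \left(-587\right) = 15849$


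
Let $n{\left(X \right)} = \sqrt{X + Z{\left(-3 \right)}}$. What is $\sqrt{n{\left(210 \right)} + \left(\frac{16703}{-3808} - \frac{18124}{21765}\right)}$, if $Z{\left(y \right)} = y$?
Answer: $\frac{\sqrt{-2240675471649090 + 1287990009835200 \sqrt{23}}}{20720280} \approx 3.028$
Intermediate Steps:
$n{\left(X \right)} = \sqrt{-3 + X}$ ($n{\left(X \right)} = \sqrt{X - 3} = \sqrt{-3 + X}$)
$\sqrt{n{\left(210 \right)} + \left(\frac{16703}{-3808} - \frac{18124}{21765}\right)} = \sqrt{\sqrt{-3 + 210} + \left(\frac{16703}{-3808} - \frac{18124}{21765}\right)} = \sqrt{\sqrt{207} + \left(16703 \left(- \frac{1}{3808}\right) - \frac{18124}{21765}\right)} = \sqrt{3 \sqrt{23} - \frac{432556987}{82881120}} = \sqrt{- \frac{432556987}{82881120} + 3 \sqrt{23}}$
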